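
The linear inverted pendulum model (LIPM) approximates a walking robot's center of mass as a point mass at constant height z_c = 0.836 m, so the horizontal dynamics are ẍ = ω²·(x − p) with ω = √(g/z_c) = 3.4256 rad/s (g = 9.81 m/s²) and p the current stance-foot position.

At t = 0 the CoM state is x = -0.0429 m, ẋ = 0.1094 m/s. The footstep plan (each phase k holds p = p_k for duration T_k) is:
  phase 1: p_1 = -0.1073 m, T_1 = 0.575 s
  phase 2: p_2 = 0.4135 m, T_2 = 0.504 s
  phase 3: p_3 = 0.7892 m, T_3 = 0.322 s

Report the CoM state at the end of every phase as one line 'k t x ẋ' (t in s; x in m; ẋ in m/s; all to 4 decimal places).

1 0.5750 0.2403 1.1751
2 1.0790 0.8448 1.7921
3 1.4010 1.5836 3.2528

phase 1: p=-0.1073, T=0.575, ωT=1.969720, cosh=3.654082, sinh=3.514587; start (x,ẋ)=(-0.042900, 0.109400) → end (x,ẋ)=(0.240265, 1.175105)
phase 2: p=0.4135, T=0.504, ωT=1.726502, cosh=2.899433, sinh=2.721527; start (x,ẋ)=(0.240265, 1.175105) → end (x,ẋ)=(0.844798, 1.792089)
phase 3: p=0.7892, T=0.322, ωT=1.103043, cosh=1.672591, sinh=1.340731; start (x,ẋ)=(0.844798, 1.792089) → end (x,ẋ)=(1.583592, 3.252785)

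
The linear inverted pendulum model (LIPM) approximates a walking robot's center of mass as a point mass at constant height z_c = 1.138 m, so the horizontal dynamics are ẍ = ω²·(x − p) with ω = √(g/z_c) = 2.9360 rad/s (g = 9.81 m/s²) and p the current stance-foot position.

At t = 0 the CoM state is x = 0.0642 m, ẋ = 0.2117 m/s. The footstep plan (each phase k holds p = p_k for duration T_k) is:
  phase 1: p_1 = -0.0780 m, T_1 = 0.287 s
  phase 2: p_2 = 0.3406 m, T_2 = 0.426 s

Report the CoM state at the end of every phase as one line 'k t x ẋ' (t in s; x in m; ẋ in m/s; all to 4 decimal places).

1 0.2870 0.1859 0.6863
2 0.7130 0.4232 0.5689

phase 1: p=-0.0780, T=0.287, ωT=0.842632, cosh=1.376524, sinh=0.945948; start (x,ẋ)=(0.064200, 0.211700) → end (x,ẋ)=(0.185949, 0.686343)
phase 2: p=0.3406, T=0.426, ωT=1.250736, cosh=1.889603, sinh=1.603309; start (x,ẋ)=(0.185949, 0.686343) → end (x,ẋ)=(0.423174, 0.568925)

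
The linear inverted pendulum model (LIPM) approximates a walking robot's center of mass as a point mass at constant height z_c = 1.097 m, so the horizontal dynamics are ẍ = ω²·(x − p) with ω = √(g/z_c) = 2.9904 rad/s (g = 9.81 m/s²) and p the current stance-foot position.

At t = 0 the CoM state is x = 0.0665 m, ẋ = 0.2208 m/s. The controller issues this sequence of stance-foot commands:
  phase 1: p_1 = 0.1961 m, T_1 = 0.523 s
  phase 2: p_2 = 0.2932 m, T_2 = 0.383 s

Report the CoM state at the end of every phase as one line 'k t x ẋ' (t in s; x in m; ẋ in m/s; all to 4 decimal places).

phase 1: p=0.1961, T=0.523, ωT=1.563979, cosh=2.493548, sinh=2.284247; start (x,ẋ)=(0.066500, 0.220800) → end (x,ẋ)=(0.041596, -0.334698)
phase 2: p=0.2932, T=0.383, ωT=1.145323, cosh=1.730789, sinh=1.412668; start (x,ẋ)=(0.041596, -0.334698) → end (x,ẋ)=(-0.300384, -1.642176)

1 0.5230 0.0416 -0.3347
2 0.9060 -0.3004 -1.6422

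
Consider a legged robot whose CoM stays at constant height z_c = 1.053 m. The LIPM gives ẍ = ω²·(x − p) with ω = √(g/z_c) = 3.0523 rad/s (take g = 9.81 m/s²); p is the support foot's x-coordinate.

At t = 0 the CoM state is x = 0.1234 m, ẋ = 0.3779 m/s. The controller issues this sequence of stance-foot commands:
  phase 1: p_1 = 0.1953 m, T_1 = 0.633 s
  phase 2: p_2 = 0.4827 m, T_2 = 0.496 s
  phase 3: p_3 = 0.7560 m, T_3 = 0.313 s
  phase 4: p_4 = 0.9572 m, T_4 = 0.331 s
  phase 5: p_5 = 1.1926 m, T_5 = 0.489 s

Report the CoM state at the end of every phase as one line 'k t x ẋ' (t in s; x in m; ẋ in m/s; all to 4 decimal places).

phase 1: p=0.1953, T=0.633, ωT=1.932106, cosh=3.524439, sinh=3.379596; start (x,ẋ)=(0.123400, 0.377900) → end (x,ẋ)=(0.360315, 0.590198)
phase 2: p=0.4827, T=0.496, ωT=1.513941, cosh=2.382323, sinh=2.162282; start (x,ẋ)=(0.360315, 0.590198) → end (x,ẋ)=(0.609241, 0.598308)
phase 3: p=0.7560, T=0.313, ωT=0.955370, cosh=1.492151, sinh=1.107481; start (x,ẋ)=(0.609241, 0.598308) → end (x,ẋ)=(0.754101, 0.396668)
phase 4: p=0.9572, T=0.331, ωT=1.010311, cosh=1.555281, sinh=1.191175; start (x,ẋ)=(0.754101, 0.396668) → end (x,ẋ)=(0.796126, -0.121501)
phase 5: p=1.1926, T=0.489, ωT=1.492575, cosh=2.336664, sinh=2.111871; start (x,ẋ)=(0.796126, -0.121501) → end (x,ẋ)=(0.182108, -2.839603)

1 0.6330 0.3603 0.5902
2 1.1290 0.6092 0.5983
3 1.4420 0.7541 0.3967
4 1.7730 0.7961 -0.1215
5 2.2620 0.1821 -2.8396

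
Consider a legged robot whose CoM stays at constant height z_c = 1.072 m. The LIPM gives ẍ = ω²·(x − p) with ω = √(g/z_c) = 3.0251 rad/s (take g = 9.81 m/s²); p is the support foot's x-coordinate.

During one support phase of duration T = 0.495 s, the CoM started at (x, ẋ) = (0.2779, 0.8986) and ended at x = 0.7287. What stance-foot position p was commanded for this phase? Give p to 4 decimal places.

ωT = 3.0251·0.495 = 1.497424; cosh(ωT) = 2.346933, sinh(ωT) = 2.123228
x(T) = p + (x₀−p)·cosh(ωT) + (ẋ₀/ω)·sinh(ωT) ⇒ p·(1 − cosh) = x(T) − x₀·cosh − (ẋ₀/ω)·sinh
numerator   = 0.7287 − (0.2779)·2.346933 − (0.8986/3.0251)·2.123228 = -0.554213
denominator = 1 − 2.346933 = -1.346933
p = -0.554213 / -1.346933 = 0.4115

p = 0.4115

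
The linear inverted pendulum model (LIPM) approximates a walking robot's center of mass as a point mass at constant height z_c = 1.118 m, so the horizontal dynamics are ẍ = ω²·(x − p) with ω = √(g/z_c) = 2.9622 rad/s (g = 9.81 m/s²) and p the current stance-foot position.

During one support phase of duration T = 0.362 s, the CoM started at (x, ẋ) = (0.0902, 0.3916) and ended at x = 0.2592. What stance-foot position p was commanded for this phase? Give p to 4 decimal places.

ωT = 2.9622·0.362 = 1.072316; cosh(ωT) = 1.632178, sinh(ωT) = 1.289963
x(T) = p + (x₀−p)·cosh(ωT) + (ẋ₀/ω)·sinh(ωT) ⇒ p·(1 − cosh) = x(T) − x₀·cosh − (ẋ₀/ω)·sinh
numerator   = 0.2592 − (0.0902)·1.632178 − (0.3916/2.9622)·1.289963 = -0.058554
denominator = 1 − 1.632178 = -0.632178
p = -0.058554 / -0.632178 = 0.0926

p = 0.0926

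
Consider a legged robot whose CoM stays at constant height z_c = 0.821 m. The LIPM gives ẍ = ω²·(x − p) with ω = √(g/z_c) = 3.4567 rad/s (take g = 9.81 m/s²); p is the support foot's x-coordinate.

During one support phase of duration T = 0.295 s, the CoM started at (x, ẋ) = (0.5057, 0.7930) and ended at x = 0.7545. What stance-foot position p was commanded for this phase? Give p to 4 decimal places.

ωT = 3.4567·0.295 = 1.019726; cosh(ωT) = 1.566565, sinh(ωT) = 1.205871
x(T) = p + (x₀−p)·cosh(ωT) + (ẋ₀/ω)·sinh(ωT) ⇒ p·(1 − cosh) = x(T) − x₀·cosh − (ẋ₀/ω)·sinh
numerator   = 0.7545 − (0.5057)·1.566565 − (0.7930/3.4567)·1.205871 = -0.314350
denominator = 1 − 1.566565 = -0.566565
p = -0.314350 / -0.566565 = 0.5548

p = 0.5548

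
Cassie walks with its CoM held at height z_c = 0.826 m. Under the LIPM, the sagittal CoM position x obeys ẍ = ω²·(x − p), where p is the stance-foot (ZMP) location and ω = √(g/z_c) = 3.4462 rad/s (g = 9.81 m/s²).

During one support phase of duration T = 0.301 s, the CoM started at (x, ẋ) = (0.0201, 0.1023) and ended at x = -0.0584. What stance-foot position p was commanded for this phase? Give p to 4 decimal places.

ωT = 3.4462·0.301 = 1.037306; cosh(ωT) = 1.588007, sinh(ωT) = 1.233599
x(T) = p + (x₀−p)·cosh(ωT) + (ẋ₀/ω)·sinh(ωT) ⇒ p·(1 − cosh) = x(T) − x₀·cosh − (ẋ₀/ω)·sinh
numerator   = -0.0584 − (0.0201)·1.588007 − (0.1023/3.4462)·1.233599 = -0.126938
denominator = 1 − 1.588007 = -0.588007
p = -0.126938 / -0.588007 = 0.2159

p = 0.2159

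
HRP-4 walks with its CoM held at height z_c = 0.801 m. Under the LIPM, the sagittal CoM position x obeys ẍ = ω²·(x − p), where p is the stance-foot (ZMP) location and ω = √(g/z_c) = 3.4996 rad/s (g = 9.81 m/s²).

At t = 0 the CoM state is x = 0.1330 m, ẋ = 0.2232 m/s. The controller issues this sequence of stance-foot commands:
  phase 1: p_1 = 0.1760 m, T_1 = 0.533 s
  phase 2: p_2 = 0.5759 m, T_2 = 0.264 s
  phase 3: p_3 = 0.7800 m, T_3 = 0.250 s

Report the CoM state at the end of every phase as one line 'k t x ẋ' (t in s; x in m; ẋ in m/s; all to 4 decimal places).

1 0.5330 0.2348 0.2637
2 0.7970 0.1586 -0.8820
3 1.0470 -0.3446 -3.3965

phase 1: p=0.1760, T=0.533, ωT=1.865287, cosh=3.306320, sinh=3.151468; start (x,ẋ)=(0.133000, 0.223200) → end (x,ẋ)=(0.234825, 0.263729)
phase 2: p=0.5759, T=0.264, ωT=0.923894, cosh=1.458026, sinh=1.061056; start (x,ẋ)=(0.234825, 0.263729) → end (x,ẋ)=(0.158564, -0.881981)
phase 3: p=0.7800, T=0.250, ωT=0.874900, cosh=1.407770, sinh=0.990866; start (x,ẋ)=(0.158564, -0.881981) → end (x,ẋ)=(-0.344559, -3.396537)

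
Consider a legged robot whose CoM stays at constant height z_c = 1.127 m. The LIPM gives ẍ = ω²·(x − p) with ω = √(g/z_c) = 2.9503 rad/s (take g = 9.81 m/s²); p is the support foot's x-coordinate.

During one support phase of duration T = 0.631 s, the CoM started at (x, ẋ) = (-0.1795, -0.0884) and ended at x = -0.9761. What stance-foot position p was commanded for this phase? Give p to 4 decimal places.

ωT = 2.9503·0.631 = 1.861639; cosh(ωT) = 3.294847, sinh(ωT) = 3.139429
x(T) = p + (x₀−p)·cosh(ωT) + (ẋ₀/ω)·sinh(ωT) ⇒ p·(1 − cosh) = x(T) − x₀·cosh − (ẋ₀/ω)·sinh
numerator   = -0.9761 − (-0.1795)·3.294847 − (-0.0884/2.9503)·3.139429 = -0.290608
denominator = 1 − 3.294847 = -2.294847
p = -0.290608 / -2.294847 = 0.1266

p = 0.1266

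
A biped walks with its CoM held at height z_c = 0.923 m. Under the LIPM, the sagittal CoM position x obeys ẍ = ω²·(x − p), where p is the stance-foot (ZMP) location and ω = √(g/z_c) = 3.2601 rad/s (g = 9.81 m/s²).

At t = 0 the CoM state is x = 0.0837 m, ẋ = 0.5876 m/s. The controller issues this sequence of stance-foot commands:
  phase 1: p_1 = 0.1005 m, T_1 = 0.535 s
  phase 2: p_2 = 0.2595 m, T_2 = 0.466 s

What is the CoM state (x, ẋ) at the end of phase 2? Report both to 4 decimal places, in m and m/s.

phase 1: p=0.1005, T=0.535, ωT=1.744154, cosh=2.947925, sinh=2.773132; start (x,ẋ)=(0.083700, 0.587600) → end (x,ẋ)=(0.550804, 1.580317)
phase 2: p=0.2595, T=0.466, ωT=1.519207, cosh=2.393742, sinh=2.174857; start (x,ẋ)=(0.550804, 1.580317) → end (x,ẋ)=(2.011057, 5.848288)

x = 2.0111, ẋ = 5.8483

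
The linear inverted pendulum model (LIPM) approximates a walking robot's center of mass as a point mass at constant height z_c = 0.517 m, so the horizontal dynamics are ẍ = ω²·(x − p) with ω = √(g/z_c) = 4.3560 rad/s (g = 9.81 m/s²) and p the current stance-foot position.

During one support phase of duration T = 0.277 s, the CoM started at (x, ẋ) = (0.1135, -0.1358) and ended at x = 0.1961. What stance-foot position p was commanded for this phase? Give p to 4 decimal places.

ωT = 4.3560·0.277 = 1.206612; cosh(ωT) = 1.820676, sinh(ωT) = 1.521466
x(T) = p + (x₀−p)·cosh(ωT) + (ẋ₀/ω)·sinh(ωT) ⇒ p·(1 − cosh) = x(T) − x₀·cosh − (ẋ₀/ω)·sinh
numerator   = 0.1961 − (0.1135)·1.820676 − (-0.1358/4.3560)·1.521466 = 0.036886
denominator = 1 − 1.820676 = -0.820676
p = 0.036886 / -0.820676 = -0.0449

p = -0.0449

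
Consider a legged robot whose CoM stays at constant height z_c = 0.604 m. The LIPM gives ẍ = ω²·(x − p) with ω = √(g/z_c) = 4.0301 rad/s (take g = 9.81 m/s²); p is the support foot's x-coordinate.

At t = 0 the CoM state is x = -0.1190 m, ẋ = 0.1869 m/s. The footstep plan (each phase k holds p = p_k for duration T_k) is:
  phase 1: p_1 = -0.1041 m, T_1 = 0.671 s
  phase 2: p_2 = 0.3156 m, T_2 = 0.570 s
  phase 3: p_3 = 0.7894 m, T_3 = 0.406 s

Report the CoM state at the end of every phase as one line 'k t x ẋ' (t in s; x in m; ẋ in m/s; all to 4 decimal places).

phase 1: p=-0.1041, T=0.671, ωT=2.704197, cosh=7.504619, sinh=7.437695; start (x,ẋ)=(-0.119000, 0.186900) → end (x,ẋ)=(0.129012, 0.955991)
phase 2: p=0.3156, T=0.570, ωT=2.297157, cosh=5.023205, sinh=4.922661; start (x,ẋ)=(0.129012, 0.955991) → end (x,ẋ)=(0.546047, 1.100452)
phase 3: p=0.7894, T=0.406, ωT=1.636221, cosh=2.665219, sinh=2.470504; start (x,ẋ)=(0.546047, 1.100452) → end (x,ẋ)=(0.815403, 0.510033)

1 0.6710 0.1290 0.9560
2 1.2410 0.5460 1.1005
3 1.6470 0.8154 0.5100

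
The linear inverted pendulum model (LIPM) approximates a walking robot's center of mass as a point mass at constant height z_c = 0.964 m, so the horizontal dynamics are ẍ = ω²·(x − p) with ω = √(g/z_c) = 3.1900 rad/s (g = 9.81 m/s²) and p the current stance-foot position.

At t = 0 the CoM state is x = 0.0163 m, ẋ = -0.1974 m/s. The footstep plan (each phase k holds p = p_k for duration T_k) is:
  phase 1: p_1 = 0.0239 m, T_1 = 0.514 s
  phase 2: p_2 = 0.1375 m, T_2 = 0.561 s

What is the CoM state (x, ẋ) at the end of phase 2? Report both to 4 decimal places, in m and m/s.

x = -1.2830, ẋ = -4.4766

phase 1: p=0.0239, T=0.514, ωT=1.639660, cosh=2.673732, sinh=2.479686; start (x,ẋ)=(0.016300, -0.197400) → end (x,ẋ)=(-0.149865, -0.587912)
phase 2: p=0.1375, T=0.561, ωT=1.789590, cosh=3.077013, sinh=2.909984; start (x,ẋ)=(-0.149865, -0.587912) → end (x,ẋ)=(-1.283033, -4.476584)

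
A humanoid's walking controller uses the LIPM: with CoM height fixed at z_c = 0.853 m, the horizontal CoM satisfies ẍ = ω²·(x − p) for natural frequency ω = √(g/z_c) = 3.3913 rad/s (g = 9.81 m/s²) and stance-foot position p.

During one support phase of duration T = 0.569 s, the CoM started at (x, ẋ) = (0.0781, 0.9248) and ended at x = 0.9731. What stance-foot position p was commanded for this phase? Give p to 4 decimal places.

ωT = 3.3913·0.569 = 1.929650; cosh(ωT) = 3.516148, sinh(ωT) = 3.370949
x(T) = p + (x₀−p)·cosh(ωT) + (ẋ₀/ω)·sinh(ωT) ⇒ p·(1 − cosh) = x(T) − x₀·cosh − (ẋ₀/ω)·sinh
numerator   = 0.9731 − (0.0781)·3.516148 − (0.9248/3.3913)·3.370949 = -0.220762
denominator = 1 − 3.516148 = -2.516148
p = -0.220762 / -2.516148 = 0.0877

p = 0.0877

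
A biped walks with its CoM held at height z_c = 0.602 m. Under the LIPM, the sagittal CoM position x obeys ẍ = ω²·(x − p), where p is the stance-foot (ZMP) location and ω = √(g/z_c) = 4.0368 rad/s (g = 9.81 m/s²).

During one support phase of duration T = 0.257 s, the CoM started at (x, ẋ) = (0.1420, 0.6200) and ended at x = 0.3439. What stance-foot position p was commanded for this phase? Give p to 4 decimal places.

p = 0.1209

ωT = 4.0368·0.257 = 1.037458; cosh(ωT) = 1.588194, sinh(ωT) = 1.233839
x(T) = p + (x₀−p)·cosh(ωT) + (ẋ₀/ω)·sinh(ωT) ⇒ p·(1 − cosh) = x(T) − x₀·cosh − (ẋ₀/ω)·sinh
numerator   = 0.3439 − (0.1420)·1.588194 − (0.6200/4.0368)·1.233839 = -0.071125
denominator = 1 − 1.588194 = -0.588194
p = -0.071125 / -0.588194 = 0.1209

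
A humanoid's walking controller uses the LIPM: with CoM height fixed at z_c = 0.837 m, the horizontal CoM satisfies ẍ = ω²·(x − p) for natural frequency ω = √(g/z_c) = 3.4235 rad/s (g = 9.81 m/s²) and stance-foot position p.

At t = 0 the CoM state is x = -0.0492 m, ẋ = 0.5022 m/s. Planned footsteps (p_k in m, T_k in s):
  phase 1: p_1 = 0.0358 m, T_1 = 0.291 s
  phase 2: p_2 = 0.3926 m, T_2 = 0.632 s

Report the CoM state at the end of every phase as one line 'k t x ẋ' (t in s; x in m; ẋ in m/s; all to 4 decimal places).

1 0.2910 0.0766 0.4324
2 0.9230 -0.4584 -2.7395

phase 1: p=0.0358, T=0.291, ωT=0.996239, cosh=1.538671, sinh=1.169405; start (x,ẋ)=(-0.049200, 0.502200) → end (x,ẋ)=(0.076555, 0.432427)
phase 2: p=0.3926, T=0.632, ωT=2.163652, cosh=4.408884, sinh=4.293979; start (x,ẋ)=(0.076555, 0.432427) → end (x,ẋ)=(-0.458426, -2.739476)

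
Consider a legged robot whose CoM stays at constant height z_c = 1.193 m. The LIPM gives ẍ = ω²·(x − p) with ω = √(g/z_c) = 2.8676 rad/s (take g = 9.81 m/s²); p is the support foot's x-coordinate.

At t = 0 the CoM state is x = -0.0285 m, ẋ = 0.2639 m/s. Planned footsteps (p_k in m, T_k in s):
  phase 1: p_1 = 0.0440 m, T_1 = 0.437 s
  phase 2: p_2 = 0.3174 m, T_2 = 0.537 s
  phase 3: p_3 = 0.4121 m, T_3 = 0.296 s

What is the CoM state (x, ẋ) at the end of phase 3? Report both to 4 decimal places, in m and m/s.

phase 1: p=0.0440, T=0.437, ωT=1.253141, cosh=1.893465, sinh=1.607859; start (x,ẋ)=(-0.028500, 0.263900) → end (x,ẋ)=(0.054692, 0.165410)
phase 2: p=0.3174, T=0.537, ωT=1.539901, cosh=2.439266, sinh=2.224864; start (x,ẋ)=(0.054692, 0.165410) → end (x,ẋ)=(-0.195079, -1.272602)
phase 3: p=0.4121, T=0.296, ωT=0.848810, cosh=1.382394, sinh=0.954470; start (x,ẋ)=(-0.195079, -1.272602) → end (x,ẋ)=(-0.850841, -3.421109)

x = -0.8508, ẋ = -3.4211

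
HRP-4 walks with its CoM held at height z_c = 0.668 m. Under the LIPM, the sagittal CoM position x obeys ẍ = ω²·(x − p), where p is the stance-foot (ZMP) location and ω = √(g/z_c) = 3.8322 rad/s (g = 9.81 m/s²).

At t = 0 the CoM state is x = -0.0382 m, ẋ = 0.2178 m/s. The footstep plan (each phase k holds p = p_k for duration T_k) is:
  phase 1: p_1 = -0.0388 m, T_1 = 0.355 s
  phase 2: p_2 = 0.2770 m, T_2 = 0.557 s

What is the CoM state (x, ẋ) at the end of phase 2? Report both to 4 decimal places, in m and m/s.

phase 1: p=-0.0388, T=0.355, ωT=1.360431, cosh=2.077212, sinh=1.820661; start (x,ẋ)=(-0.038200, 0.217800) → end (x,ẋ)=(0.065922, 0.456603)
phase 2: p=0.2770, T=0.557, ωT=2.134535, cosh=4.285709, sinh=4.167409; start (x,ẋ)=(0.065922, 0.456603) → end (x,ẋ)=(-0.131075, -1.414119)

x = -0.1311, ẋ = -1.4141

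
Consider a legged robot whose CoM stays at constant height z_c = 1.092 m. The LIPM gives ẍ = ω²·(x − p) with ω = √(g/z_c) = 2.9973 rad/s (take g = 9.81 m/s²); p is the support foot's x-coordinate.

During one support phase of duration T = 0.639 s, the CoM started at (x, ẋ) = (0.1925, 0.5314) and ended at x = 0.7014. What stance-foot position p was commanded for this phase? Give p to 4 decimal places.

p = 0.2249

ωT = 2.9973·0.639 = 1.915275; cosh(ωT) = 3.468052, sinh(ωT) = 3.320751
x(T) = p + (x₀−p)·cosh(ωT) + (ẋ₀/ω)·sinh(ωT) ⇒ p·(1 − cosh) = x(T) − x₀·cosh − (ẋ₀/ω)·sinh
numerator   = 0.7014 − (0.1925)·3.468052 − (0.5314/2.9973)·3.320751 = -0.554946
denominator = 1 − 3.468052 = -2.468052
p = -0.554946 / -2.468052 = 0.2249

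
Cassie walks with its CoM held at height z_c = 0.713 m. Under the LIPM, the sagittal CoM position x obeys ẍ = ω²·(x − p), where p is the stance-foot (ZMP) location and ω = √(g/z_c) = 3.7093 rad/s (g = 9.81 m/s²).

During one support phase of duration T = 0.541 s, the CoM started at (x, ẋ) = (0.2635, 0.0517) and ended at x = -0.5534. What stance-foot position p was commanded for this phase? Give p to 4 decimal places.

ωT = 3.7093·0.541 = 2.006731; cosh(ωT) = 3.786695, sinh(ωT) = 3.652267
x(T) = p + (x₀−p)·cosh(ωT) + (ẋ₀/ω)·sinh(ωT) ⇒ p·(1 − cosh) = x(T) − x₀·cosh − (ẋ₀/ω)·sinh
numerator   = -0.5534 − (0.2635)·3.786695 − (0.0517/3.7093)·3.652267 = -1.602099
denominator = 1 − 3.786695 = -2.786695
p = -1.602099 / -2.786695 = 0.5749

p = 0.5749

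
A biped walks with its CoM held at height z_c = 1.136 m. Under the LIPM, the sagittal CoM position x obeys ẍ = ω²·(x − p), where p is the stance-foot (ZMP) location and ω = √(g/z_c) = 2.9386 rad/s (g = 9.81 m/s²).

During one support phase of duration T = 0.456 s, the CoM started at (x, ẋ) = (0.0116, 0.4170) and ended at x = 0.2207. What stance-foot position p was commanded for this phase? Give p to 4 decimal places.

p = 0.0532

ωT = 2.9386·0.456 = 1.340002; cosh(ωT) = 2.040447, sinh(ωT) = 1.778602
x(T) = p + (x₀−p)·cosh(ωT) + (ẋ₀/ω)·sinh(ωT) ⇒ p·(1 − cosh) = x(T) − x₀·cosh − (ẋ₀/ω)·sinh
numerator   = 0.2207 − (0.0116)·2.040447 − (0.4170/2.9386)·1.778602 = -0.055361
denominator = 1 − 2.040447 = -1.040447
p = -0.055361 / -1.040447 = 0.0532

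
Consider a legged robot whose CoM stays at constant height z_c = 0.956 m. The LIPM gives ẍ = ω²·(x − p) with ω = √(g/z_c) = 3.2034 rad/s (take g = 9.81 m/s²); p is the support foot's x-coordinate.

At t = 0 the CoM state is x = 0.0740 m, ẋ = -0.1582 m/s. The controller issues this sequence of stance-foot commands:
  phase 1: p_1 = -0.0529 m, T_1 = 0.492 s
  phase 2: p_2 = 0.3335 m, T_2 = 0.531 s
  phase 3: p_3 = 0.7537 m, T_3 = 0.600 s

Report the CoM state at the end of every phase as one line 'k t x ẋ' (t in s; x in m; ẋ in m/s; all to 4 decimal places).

1 0.4920 0.1528 0.5420
2 1.0230 0.2699 0.0010
3 1.6230 -0.9339 -5.1791

phase 1: p=-0.0529, T=0.492, ωT=1.576073, cosh=2.521356, sinh=2.314571; start (x,ẋ)=(0.074000, -0.158200) → end (x,ẋ)=(0.152755, 0.542021)
phase 2: p=0.3335, T=0.531, ωT=1.701005, cosh=2.830977, sinh=2.648477; start (x,ẋ)=(0.152755, 0.542021) → end (x,ẋ)=(0.269942, 0.000984)
phase 3: p=0.7537, T=0.600, ωT=1.922040, cosh=3.490598, sinh=3.344290; start (x,ẋ)=(0.269942, 0.000984) → end (x,ẋ)=(-0.933877, -5.179112)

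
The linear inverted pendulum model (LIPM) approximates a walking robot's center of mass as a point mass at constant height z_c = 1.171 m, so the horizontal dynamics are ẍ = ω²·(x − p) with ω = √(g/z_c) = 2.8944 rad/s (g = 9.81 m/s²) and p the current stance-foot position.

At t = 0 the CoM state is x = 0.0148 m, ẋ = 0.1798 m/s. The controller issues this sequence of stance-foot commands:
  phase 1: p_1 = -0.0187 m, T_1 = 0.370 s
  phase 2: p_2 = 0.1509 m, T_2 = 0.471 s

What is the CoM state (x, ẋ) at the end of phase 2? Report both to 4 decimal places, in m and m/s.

x = 0.3418, ẋ = 0.6855

phase 1: p=-0.0187, T=0.370, ωT=1.070928, cosh=1.630388, sinh=1.287698; start (x,ẋ)=(0.014800, 0.179800) → end (x,ẋ)=(0.115910, 0.418002)
phase 2: p=0.1509, T=0.471, ωT=1.363262, cosh=2.082375, sinh=1.826550; start (x,ẋ)=(0.115910, 0.418002) → end (x,ẋ)=(0.341823, 0.685452)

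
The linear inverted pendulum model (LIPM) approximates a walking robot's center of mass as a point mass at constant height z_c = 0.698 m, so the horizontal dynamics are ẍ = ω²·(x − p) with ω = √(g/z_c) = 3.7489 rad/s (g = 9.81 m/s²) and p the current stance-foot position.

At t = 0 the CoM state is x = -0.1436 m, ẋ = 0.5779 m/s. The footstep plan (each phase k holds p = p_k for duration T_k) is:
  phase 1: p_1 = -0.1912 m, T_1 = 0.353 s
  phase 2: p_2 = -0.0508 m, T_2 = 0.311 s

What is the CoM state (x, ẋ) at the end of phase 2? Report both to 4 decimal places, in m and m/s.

phase 1: p=-0.1912, T=0.353, ωT=1.323362, cosh=2.011133, sinh=1.744894; start (x,ẋ)=(-0.143600, 0.577900) → end (x,ẋ)=(0.173509, 1.473606)
phase 2: p=-0.0508, T=0.311, ωT=1.165908, cosh=1.760237, sinh=1.448598; start (x,ẋ)=(0.173509, 1.473606) → end (x,ẋ)=(0.913447, 3.812037)

x = 0.9134, ẋ = 3.8120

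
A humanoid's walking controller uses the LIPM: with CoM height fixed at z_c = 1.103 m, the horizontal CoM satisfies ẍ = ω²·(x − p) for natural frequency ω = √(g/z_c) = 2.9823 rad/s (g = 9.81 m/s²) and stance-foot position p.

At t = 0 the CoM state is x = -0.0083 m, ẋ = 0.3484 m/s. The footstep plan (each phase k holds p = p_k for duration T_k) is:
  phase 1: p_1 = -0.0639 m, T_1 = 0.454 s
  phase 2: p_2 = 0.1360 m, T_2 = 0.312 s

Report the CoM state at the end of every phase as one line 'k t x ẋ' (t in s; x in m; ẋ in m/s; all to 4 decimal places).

1 0.4540 0.2621 1.0193
2 0.7660 0.6866 1.8959

phase 1: p=-0.0639, T=0.454, ωT=1.353964, cosh=2.065481, sinh=1.807266; start (x,ẋ)=(-0.008300, 0.348400) → end (x,ẋ)=(0.262070, 1.019287)
phase 2: p=0.1360, T=0.312, ωT=0.930478, cosh=1.465043, sinh=1.070677; start (x,ẋ)=(0.262070, 1.019287) → end (x,ẋ)=(0.686633, 1.895852)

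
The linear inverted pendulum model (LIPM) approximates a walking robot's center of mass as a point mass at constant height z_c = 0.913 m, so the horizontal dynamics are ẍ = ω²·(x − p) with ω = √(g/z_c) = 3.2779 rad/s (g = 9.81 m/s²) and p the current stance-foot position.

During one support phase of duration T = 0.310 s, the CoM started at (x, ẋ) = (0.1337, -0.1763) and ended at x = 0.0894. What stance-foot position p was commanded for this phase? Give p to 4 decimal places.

ωT = 3.2779·0.310 = 1.016149; cosh(ωT) = 1.562261, sinh(ωT) = 1.200275
x(T) = p + (x₀−p)·cosh(ωT) + (ẋ₀/ω)·sinh(ωT) ⇒ p·(1 − cosh) = x(T) − x₀·cosh − (ẋ₀/ω)·sinh
numerator   = 0.0894 − (0.1337)·1.562261 − (-0.1763/3.2779)·1.200275 = -0.054918
denominator = 1 − 1.562261 = -0.562261
p = -0.054918 / -0.562261 = 0.0977

p = 0.0977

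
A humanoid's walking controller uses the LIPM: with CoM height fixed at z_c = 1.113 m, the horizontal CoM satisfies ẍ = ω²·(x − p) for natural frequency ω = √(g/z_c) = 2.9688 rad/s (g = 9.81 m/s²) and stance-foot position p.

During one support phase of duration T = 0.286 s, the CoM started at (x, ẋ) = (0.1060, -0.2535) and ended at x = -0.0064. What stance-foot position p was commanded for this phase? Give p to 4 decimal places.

p = 0.1867

ωT = 2.9688·0.286 = 0.849077; cosh(ωT) = 1.382649, sinh(ωT) = 0.954839
x(T) = p + (x₀−p)·cosh(ωT) + (ẋ₀/ω)·sinh(ωT) ⇒ p·(1 − cosh) = x(T) − x₀·cosh − (ẋ₀/ω)·sinh
numerator   = -0.0064 − (0.1060)·1.382649 − (-0.2535/2.9688)·0.954839 = -0.071429
denominator = 1 − 1.382649 = -0.382649
p = -0.071429 / -0.382649 = 0.1867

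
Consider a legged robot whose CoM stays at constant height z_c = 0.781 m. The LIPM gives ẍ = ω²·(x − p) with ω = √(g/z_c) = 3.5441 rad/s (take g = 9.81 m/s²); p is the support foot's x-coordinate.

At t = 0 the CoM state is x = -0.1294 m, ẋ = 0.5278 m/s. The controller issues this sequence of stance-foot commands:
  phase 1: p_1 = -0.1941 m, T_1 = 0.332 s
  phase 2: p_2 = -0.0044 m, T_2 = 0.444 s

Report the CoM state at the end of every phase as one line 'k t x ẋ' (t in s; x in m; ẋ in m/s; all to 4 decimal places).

phase 1: p=-0.1941, T=0.332, ωT=1.176641, cosh=1.775887, sinh=1.467575; start (x,ẋ)=(-0.129400, 0.527800) → end (x,ẋ)=(0.139356, 1.273833)
phase 2: p=-0.0044, T=0.444, ωT=1.573580, cosh=2.515595, sinh=2.308294; start (x,ẋ)=(0.139356, 1.273833) → end (x,ẋ)=(1.186888, 4.380493)

1 0.3320 0.1394 1.2738
2 0.7760 1.1869 4.3805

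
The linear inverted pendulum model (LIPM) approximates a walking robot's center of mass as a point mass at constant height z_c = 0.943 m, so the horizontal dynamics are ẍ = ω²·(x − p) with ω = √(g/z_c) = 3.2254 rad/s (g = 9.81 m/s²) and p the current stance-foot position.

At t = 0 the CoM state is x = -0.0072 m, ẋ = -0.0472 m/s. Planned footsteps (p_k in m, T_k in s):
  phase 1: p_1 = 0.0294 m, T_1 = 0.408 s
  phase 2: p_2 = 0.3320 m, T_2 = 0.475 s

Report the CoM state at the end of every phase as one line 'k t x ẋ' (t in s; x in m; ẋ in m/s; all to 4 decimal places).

1 0.4080 -0.0691 -0.2986
2 0.8830 -0.8435 -3.5764

phase 1: p=0.0294, T=0.408, ωT=1.315963, cosh=1.998278, sinh=1.730062; start (x,ẋ)=(-0.007200, -0.047200) → end (x,ẋ)=(-0.069054, -0.298552)
phase 2: p=0.3320, T=0.475, ωT=1.532065, cosh=2.421906, sinh=2.205817; start (x,ẋ)=(-0.069054, -0.298552) → end (x,ẋ)=(-0.843493, -3.576424)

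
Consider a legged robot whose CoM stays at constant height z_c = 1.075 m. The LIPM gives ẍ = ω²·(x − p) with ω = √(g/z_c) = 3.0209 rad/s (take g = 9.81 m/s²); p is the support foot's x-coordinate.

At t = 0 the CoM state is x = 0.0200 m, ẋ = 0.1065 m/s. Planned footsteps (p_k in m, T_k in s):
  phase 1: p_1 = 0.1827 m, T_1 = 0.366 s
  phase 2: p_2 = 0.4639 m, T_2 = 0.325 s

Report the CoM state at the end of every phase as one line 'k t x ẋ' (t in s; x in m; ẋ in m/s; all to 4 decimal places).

1 0.3660 -0.0426 -0.4826
2 0.6910 -0.4902 -2.4899

phase 1: p=0.1827, T=0.366, ωT=1.105649, cosh=1.676091, sinh=1.345095; start (x,ẋ)=(0.020000, 0.106500) → end (x,ẋ)=(-0.042579, -0.482611)
phase 2: p=0.4639, T=0.325, ωT=0.981793, cosh=1.521938, sinh=1.147299; start (x,ẋ)=(-0.042579, -0.482611) → end (x,ẋ)=(-0.490220, -2.489899)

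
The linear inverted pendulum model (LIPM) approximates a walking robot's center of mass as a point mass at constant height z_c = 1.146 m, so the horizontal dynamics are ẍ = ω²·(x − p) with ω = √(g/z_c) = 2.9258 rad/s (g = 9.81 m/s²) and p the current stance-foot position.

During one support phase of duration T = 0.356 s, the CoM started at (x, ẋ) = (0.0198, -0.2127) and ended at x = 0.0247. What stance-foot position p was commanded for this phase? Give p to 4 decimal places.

p = -0.1404

ωT = 2.9258·0.356 = 1.041585; cosh(ωT) = 1.593300, sinh(ωT) = 1.240405
x(T) = p + (x₀−p)·cosh(ωT) + (ẋ₀/ω)·sinh(ωT) ⇒ p·(1 − cosh) = x(T) − x₀·cosh − (ẋ₀/ω)·sinh
numerator   = 0.0247 − (0.0198)·1.593300 − (-0.2127/2.9258)·1.240405 = 0.083328
denominator = 1 − 1.593300 = -0.593300
p = 0.083328 / -0.593300 = -0.1404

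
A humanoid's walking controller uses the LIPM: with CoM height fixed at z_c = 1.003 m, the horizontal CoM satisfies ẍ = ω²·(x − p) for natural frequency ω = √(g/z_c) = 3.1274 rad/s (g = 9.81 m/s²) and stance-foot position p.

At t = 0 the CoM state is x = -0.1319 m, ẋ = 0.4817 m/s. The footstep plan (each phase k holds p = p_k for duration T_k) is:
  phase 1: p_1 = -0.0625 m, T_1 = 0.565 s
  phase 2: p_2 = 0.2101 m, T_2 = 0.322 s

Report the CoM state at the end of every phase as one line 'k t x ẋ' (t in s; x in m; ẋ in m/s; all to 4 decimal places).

1 0.5650 0.1661 0.8342
2 0.8870 0.4582 1.1309

phase 1: p=-0.0625, T=0.565, ωT=1.766981, cosh=3.012002, sinh=2.841154; start (x,ẋ)=(-0.131900, 0.481700) → end (x,ẋ)=(0.166078, 0.834233)
phase 2: p=0.2101, T=0.322, ωT=1.007023, cosh=1.551372, sinh=1.186067; start (x,ẋ)=(0.166078, 0.834233) → end (x,ẋ)=(0.458188, 1.130914)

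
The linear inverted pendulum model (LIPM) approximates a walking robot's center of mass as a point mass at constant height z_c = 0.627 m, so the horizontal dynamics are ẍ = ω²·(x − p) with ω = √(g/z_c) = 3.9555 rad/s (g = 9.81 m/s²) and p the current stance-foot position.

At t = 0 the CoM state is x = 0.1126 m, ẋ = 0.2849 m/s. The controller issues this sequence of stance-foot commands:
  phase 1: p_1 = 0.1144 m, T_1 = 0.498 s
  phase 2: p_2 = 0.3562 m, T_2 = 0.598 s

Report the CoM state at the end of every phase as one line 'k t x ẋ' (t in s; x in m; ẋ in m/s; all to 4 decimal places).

1 0.4980 0.3610 1.0161
2 1.0960 1.7376 5.5578

phase 1: p=0.1144, T=0.498, ωT=1.969839, cosh=3.654501, sinh=3.515021; start (x,ẋ)=(0.112600, 0.284900) → end (x,ẋ)=(0.360996, 1.016141)
phase 2: p=0.3562, T=0.598, ωT=2.365389, cosh=5.371046, sinh=5.277134; start (x,ẋ)=(0.360996, 1.016141) → end (x,ẋ)=(1.737618, 5.557846)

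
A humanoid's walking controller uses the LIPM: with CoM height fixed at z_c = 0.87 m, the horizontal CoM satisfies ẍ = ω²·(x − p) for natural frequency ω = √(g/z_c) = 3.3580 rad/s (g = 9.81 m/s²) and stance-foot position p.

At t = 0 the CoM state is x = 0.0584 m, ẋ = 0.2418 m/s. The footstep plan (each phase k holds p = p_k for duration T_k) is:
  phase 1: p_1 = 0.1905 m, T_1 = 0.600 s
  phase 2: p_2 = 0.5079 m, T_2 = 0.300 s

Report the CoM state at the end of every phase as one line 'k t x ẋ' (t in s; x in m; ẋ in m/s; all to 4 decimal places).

1 0.6000 -0.0484 -0.7109
2 0.9000 -0.6067 -3.3201

phase 1: p=0.1905, T=0.600, ωT=2.014800, cosh=3.816287, sinh=3.682940; start (x,ẋ)=(0.058400, 0.241800) → end (x,ẋ)=(-0.048434, -0.710944)
phase 2: p=0.5079, T=0.300, ωT=1.007400, cosh=1.551819, sinh=1.186652; start (x,ẋ)=(-0.048434, -0.710944) → end (x,ẋ)=(-0.606663, -3.320122)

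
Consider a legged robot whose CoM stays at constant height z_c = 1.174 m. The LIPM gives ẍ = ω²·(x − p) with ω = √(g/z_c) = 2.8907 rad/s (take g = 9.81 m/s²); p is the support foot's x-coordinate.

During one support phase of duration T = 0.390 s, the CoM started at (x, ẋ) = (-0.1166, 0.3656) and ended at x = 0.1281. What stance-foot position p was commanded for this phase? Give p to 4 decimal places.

p = -0.2157

ωT = 2.8907·0.390 = 1.127373; cosh(ωT) = 1.705709, sinh(ωT) = 1.381826
x(T) = p + (x₀−p)·cosh(ωT) + (ẋ₀/ω)·sinh(ωT) ⇒ p·(1 − cosh) = x(T) − x₀·cosh − (ẋ₀/ω)·sinh
numerator   = 0.1281 − (-0.1166)·1.705709 − (0.3656/2.8907)·1.381826 = 0.152220
denominator = 1 − 1.705709 = -0.705709
p = 0.152220 / -0.705709 = -0.2157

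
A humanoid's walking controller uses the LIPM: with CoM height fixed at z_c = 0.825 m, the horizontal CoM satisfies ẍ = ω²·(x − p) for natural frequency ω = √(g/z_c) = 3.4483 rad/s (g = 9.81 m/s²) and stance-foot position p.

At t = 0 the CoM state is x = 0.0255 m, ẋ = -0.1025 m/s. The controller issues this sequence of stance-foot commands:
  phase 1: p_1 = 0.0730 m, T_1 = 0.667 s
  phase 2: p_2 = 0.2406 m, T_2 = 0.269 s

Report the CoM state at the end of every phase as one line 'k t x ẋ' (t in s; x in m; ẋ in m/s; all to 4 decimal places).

1 0.6670 -0.3130 -1.3250
2 0.9360 -0.9786 -3.9730

phase 1: p=0.0730, T=0.667, ωT=2.300016, cosh=5.037300, sinh=4.937043; start (x,ẋ)=(0.025500, -0.102500) → end (x,ẋ)=(-0.313024, -1.324983)
phase 2: p=0.2406, T=0.269, ωT=0.927593, cosh=1.461960, sinh=1.066455; start (x,ẋ)=(-0.313024, -1.324983) → end (x,ẋ)=(-0.978554, -3.973001)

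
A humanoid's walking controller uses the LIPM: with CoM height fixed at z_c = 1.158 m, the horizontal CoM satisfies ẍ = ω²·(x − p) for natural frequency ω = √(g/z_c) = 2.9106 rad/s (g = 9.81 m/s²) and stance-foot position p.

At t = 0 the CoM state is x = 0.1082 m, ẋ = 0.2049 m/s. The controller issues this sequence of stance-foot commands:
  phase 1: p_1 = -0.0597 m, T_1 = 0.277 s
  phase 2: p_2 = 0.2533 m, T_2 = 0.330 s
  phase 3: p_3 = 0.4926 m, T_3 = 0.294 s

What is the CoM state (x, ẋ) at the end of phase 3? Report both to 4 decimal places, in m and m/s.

phase 1: p=-0.0597, T=0.277, ωT=0.806236, cosh=1.342999, sinh=0.896464; start (x,ẋ)=(0.108200, 0.204900) → end (x,ẋ)=(0.228899, 0.713273)
phase 2: p=0.2533, T=0.330, ωT=0.960498, cosh=1.497850, sinh=1.115148; start (x,ẋ)=(0.228899, 0.713273) → end (x,ẋ)=(0.490029, 0.989176)
phase 3: p=0.4926, T=0.294, ωT=0.855716, cosh=1.389019, sinh=0.964040; start (x,ẋ)=(0.490029, 0.989176) → end (x,ẋ)=(0.816661, 1.366771)

x = 0.8167, ẋ = 1.3668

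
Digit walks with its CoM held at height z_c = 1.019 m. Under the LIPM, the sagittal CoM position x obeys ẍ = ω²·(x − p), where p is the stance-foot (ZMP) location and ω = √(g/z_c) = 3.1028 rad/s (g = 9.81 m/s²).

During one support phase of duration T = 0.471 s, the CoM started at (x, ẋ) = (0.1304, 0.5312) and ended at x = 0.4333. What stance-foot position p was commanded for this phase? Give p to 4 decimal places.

p = 0.1668

ωT = 3.1028·0.471 = 1.461419; cosh(ωT) = 2.271990, sinh(ωT) = 2.040083
x(T) = p + (x₀−p)·cosh(ωT) + (ẋ₀/ω)·sinh(ωT) ⇒ p·(1 − cosh) = x(T) − x₀·cosh − (ẋ₀/ω)·sinh
numerator   = 0.4333 − (0.1304)·2.271990 − (0.5312/3.1028)·2.040083 = -0.212230
denominator = 1 − 2.271990 = -1.271990
p = -0.212230 / -1.271990 = 0.1668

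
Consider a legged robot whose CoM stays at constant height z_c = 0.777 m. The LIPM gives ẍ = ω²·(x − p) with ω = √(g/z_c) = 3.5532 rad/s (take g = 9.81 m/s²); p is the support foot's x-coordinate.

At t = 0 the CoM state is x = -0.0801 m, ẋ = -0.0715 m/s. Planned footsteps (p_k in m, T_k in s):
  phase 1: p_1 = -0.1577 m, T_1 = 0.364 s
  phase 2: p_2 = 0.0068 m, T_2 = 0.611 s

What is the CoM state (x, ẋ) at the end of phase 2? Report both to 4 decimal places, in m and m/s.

x = 0.1962, ẋ = 0.7289

phase 1: p=-0.1577, T=0.364, ωT=1.293365, cosh=1.959688, sinh=1.685342; start (x,ẋ)=(-0.080100, -0.071500) → end (x,ẋ)=(-0.039542, 0.324579)
phase 2: p=0.0068, T=0.611, ωT=2.171005, cosh=4.440578, sinh=4.326515; start (x,ẋ)=(-0.039542, 0.324579) → end (x,ẋ)=(0.196235, 0.728906)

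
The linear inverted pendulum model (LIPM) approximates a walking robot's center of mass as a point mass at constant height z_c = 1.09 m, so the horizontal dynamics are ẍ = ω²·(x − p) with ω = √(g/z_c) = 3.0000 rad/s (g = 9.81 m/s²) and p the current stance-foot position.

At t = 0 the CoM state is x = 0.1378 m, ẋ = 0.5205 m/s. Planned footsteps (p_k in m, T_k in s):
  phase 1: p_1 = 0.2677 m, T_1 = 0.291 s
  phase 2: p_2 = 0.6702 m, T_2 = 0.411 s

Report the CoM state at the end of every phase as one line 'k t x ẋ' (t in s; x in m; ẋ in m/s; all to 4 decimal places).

1 0.2910 0.2565 0.3467
2 0.7020 0.0816 -1.3032

phase 1: p=0.2677, T=0.291, ωT=0.873000, cosh=1.405889, sinh=0.988193; start (x,ẋ)=(0.137800, 0.520500) → end (x,ẋ)=(0.256526, 0.346667)
phase 2: p=0.6702, T=0.411, ωT=1.233000, cosh=1.861463, sinh=1.570046; start (x,ẋ)=(0.256526, 0.346667) → end (x,ẋ)=(0.081590, -1.303152)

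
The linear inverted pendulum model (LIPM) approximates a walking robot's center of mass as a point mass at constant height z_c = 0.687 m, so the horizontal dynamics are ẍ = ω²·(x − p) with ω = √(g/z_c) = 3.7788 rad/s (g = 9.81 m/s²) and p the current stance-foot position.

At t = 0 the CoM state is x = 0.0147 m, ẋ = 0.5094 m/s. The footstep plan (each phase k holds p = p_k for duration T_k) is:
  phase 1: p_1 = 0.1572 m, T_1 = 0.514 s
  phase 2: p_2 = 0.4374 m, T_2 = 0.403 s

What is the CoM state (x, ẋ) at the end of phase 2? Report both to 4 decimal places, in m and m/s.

x = -0.3629, ẋ = -2.7607

phase 1: p=0.1572, T=0.514, ωT=1.942303, cosh=3.559085, sinh=3.415712; start (x,ẋ)=(0.014700, 0.509400) → end (x,ẋ)=(0.110484, -0.026291)
phase 2: p=0.4374, T=0.403, ωT=1.522856, cosh=2.401696, sinh=2.183608; start (x,ẋ)=(0.110484, -0.026291) → end (x,ẋ)=(-0.362944, -2.760661)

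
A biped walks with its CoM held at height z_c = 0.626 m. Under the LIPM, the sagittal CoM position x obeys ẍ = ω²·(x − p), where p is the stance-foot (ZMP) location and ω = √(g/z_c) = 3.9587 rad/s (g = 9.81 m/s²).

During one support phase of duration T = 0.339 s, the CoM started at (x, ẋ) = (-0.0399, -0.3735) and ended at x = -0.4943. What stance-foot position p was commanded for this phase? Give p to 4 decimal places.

p = 0.2342

ωT = 3.9587·0.339 = 1.341999; cosh(ωT) = 2.044005, sinh(ωT) = 1.782682
x(T) = p + (x₀−p)·cosh(ωT) + (ẋ₀/ω)·sinh(ωT) ⇒ p·(1 − cosh) = x(T) − x₀·cosh − (ẋ₀/ω)·sinh
numerator   = -0.4943 − (-0.0399)·2.044005 − (-0.3735/3.9587)·1.782682 = -0.244550
denominator = 1 − 2.044005 = -1.044005
p = -0.244550 / -1.044005 = 0.2342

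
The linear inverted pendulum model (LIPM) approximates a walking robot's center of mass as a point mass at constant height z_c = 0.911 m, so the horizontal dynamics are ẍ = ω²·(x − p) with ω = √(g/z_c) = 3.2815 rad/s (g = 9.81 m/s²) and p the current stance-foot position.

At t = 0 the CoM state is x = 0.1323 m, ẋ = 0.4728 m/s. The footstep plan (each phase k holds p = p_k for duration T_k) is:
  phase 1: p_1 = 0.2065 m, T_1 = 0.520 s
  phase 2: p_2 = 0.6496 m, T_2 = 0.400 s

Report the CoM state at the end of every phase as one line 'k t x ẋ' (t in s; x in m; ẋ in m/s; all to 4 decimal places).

1 0.5200 0.3792 0.6967
2 0.9200 0.4766 -0.1413

phase 1: p=0.2065, T=0.520, ωT=1.706380, cosh=2.845252, sinh=2.663731; start (x,ẋ)=(0.132300, 0.472800) → end (x,ẋ)=(0.379174, 0.696651)
phase 2: p=0.6496, T=0.400, ωT=1.312600, cosh=1.992471, sinh=1.723351; start (x,ẋ)=(0.379174, 0.696651) → end (x,ẋ)=(0.476645, -0.141252)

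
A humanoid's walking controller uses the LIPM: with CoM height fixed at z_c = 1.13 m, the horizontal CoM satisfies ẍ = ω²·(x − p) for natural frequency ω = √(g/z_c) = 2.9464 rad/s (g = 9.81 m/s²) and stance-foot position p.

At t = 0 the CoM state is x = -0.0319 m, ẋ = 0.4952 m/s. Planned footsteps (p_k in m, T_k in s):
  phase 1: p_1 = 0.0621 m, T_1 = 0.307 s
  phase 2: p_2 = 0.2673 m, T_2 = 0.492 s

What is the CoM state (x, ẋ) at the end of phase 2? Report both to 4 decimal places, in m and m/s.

x = 0.1835, ẋ = -0.0317

phase 1: p=0.0621, T=0.307, ωT=0.904545, cosh=1.437767, sinh=1.033040; start (x,ẋ)=(-0.031900, 0.495200) → end (x,ẋ)=(0.100573, 0.425869)
phase 2: p=0.2673, T=0.492, ωT=1.449629, cosh=2.248095, sinh=2.013437; start (x,ẋ)=(0.100573, 0.425869) → end (x,ẋ)=(0.183501, -0.031698)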